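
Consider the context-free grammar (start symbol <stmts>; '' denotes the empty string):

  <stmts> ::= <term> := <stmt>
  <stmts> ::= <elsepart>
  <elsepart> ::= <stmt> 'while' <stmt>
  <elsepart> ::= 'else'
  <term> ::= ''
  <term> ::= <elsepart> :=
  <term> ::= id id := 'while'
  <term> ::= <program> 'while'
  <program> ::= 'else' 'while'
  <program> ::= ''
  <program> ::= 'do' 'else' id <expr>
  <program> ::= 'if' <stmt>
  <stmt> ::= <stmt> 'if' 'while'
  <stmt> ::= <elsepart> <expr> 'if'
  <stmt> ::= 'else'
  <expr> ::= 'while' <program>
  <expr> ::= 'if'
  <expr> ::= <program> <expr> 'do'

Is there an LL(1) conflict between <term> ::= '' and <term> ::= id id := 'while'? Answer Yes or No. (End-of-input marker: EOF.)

FIRST('') = { '' } and FIRST(id id := 'while') = { id }.
The first is nullable but FOLLOW(<term>) = { := } is disjoint from FIRST of the second.

No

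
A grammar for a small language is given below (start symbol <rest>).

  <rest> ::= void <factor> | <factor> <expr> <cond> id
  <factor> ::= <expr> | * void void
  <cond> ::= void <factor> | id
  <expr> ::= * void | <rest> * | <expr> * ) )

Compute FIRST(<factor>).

{ *, void }

From <factor> ::= <expr>: add FIRST(<expr>) = { *, void }.
<factor> ::= * void void contributes {*}.
Union: FIRST(<factor>) = { *, void }.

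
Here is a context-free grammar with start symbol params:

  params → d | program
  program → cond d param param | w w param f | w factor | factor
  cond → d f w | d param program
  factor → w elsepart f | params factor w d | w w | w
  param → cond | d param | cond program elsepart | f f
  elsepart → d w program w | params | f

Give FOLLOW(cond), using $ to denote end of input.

{ $, d, f, w }

In program → cond d param param: add FIRST(d param param) = { d }.
In param → cond: cond is at the end, add FOLLOW(param) = { $, d, f, w }.
In param → cond program elsepart: add FIRST(program elsepart) = { d, w }.
Union: FOLLOW(cond) = { $, d, f, w }.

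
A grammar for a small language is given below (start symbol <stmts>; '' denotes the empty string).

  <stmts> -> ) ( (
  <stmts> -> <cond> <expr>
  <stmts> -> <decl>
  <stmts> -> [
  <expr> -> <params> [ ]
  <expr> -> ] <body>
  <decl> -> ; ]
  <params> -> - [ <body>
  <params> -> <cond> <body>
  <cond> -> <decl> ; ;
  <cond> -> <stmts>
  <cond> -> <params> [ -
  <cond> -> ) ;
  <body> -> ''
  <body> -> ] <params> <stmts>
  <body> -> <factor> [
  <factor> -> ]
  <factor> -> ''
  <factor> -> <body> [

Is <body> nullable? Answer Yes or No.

Yes

<body> has an ''-production, so <body> ⇒ ''.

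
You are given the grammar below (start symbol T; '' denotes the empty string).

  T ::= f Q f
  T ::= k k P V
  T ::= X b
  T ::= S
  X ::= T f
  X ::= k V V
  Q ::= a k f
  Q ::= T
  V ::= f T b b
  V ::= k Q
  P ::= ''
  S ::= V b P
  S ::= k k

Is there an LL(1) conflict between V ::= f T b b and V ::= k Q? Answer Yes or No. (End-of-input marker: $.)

No

FIRST(f T b b) = { f } and FIRST(k Q) = { k }.
The FIRST sets are disjoint and neither alternative is nullable — no conflict.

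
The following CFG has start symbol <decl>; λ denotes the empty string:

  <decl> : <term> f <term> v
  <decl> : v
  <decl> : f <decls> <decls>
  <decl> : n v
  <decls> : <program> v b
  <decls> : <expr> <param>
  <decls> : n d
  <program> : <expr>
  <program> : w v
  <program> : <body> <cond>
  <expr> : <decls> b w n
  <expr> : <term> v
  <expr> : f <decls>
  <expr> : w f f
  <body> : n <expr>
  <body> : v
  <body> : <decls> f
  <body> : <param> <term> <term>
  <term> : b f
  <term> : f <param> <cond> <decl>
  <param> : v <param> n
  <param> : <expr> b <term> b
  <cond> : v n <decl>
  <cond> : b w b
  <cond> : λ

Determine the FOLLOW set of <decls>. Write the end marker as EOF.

In <decl> : f <decls> <decls>: add FIRST(<decls>) = { b, f, n, v, w }.
In <decl> : f <decls> <decls>: <decls> is at the end, add FOLLOW(<decl>) = { EOF, b, f, n, v }.
In <expr> : <decls> b w n: add FIRST(b w n) = { b }.
In <expr> : f <decls>: <decls> is at the end, add FOLLOW(<expr>) = { b, f, n, v, w }.
In <body> : <decls> f: add FIRST(f) = { f }.
Union: FOLLOW(<decls>) = { EOF, b, f, n, v, w }.

{ EOF, b, f, n, v, w }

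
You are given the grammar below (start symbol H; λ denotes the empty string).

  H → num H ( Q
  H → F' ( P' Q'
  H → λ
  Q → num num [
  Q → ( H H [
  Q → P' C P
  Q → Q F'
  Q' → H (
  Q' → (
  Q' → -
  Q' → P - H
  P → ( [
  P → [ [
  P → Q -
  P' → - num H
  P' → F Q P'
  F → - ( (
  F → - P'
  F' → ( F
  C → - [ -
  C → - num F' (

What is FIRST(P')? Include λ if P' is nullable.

{ - }

P' → - num H contributes {-}.
From P' → F Q P': add FIRST(F) = { - }.
Union: FIRST(P') = { - }.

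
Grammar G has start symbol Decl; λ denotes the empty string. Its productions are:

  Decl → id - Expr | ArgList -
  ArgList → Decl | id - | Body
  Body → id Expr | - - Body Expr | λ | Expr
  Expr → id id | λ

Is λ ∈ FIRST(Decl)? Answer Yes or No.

Nullable nonterminals: ArgList, Body, Expr.
No production of Decl has an RHS whose symbols are all nullable, so Decl is not nullable.

No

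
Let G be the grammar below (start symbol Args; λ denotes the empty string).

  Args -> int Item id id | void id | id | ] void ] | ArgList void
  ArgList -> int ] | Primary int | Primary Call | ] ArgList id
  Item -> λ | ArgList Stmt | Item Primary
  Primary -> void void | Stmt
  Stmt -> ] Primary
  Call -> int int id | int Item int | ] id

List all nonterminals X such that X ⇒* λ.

{ Item }

Directly nullable (have an λ-production): Item.
No other nonterminal has a production whose RHS symbols are all nullable.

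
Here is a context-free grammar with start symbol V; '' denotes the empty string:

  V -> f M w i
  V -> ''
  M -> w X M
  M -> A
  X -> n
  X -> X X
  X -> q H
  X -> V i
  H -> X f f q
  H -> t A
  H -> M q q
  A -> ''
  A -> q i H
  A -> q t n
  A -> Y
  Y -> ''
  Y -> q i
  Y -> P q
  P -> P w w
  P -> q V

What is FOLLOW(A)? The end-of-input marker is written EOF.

{ f, i, n, q, w }

In M -> A: A is at the end, add FOLLOW(M) = { q, w }.
In H -> t A: A is at the end, add FOLLOW(H) = { f, i, n, q, w }.
Union: FOLLOW(A) = { f, i, n, q, w }.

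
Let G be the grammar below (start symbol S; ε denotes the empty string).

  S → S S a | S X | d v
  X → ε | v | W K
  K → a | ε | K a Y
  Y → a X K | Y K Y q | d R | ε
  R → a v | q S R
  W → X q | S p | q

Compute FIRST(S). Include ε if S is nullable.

{ d }

From S → S S a: add FIRST(S) = { d }.
From S → S X: add FIRST(S) = { d }.
S → d v contributes {d}.
Union: FIRST(S) = { d }.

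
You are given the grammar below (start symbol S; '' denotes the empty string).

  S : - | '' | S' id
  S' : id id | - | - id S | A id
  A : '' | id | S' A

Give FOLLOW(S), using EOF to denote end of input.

S is the start symbol, so EOF ∈ FOLLOW(S).
In S' : - id S: S is at the end, add FOLLOW(S') = { -, id }.
Union: FOLLOW(S) = { EOF, -, id }.

{ EOF, -, id }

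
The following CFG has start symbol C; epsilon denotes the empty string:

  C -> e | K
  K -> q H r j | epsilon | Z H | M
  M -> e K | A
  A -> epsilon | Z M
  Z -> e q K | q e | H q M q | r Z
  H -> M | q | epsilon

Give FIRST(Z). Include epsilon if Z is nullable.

{ e, q, r }

Z -> e q K contributes {e}.
Z -> q e contributes {q}.
From Z -> H q M q: H nullable, take FIRST(H) ∪ {q} = { e, q, r }.
Z -> r Z contributes {r}.
Union: FIRST(Z) = { e, q, r }.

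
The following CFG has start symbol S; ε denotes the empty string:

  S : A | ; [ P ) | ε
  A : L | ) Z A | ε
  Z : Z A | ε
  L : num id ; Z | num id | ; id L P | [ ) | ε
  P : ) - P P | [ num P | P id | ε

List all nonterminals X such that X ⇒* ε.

Directly nullable (have an ε-production): S, A, Z, L, P.

{ A, L, P, S, Z }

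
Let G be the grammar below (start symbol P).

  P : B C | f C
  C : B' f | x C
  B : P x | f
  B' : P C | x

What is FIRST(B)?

{ f }

From B : P x: add FIRST(P) = { f }.
B : f contributes {f}.
Union: FIRST(B) = { f }.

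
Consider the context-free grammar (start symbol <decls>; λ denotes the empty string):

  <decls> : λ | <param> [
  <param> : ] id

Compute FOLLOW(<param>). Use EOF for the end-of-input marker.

In <decls> : <param> [: add FIRST([) = { [ }.
Union: FOLLOW(<param>) = { [ }.

{ [ }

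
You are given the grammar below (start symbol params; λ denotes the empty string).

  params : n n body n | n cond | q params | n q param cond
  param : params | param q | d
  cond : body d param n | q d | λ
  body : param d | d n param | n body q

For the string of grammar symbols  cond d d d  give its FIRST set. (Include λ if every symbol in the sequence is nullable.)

{ d, n, q }

Add FIRST(cond)\{λ} = { d, n, q }; cond is nullable, continue.
d is a terminal; add {d} and stop.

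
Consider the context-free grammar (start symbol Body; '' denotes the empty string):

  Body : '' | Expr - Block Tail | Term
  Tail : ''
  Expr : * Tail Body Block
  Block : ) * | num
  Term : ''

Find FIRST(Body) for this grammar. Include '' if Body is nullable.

{ *, '' }

Body : '' contributes ''.
From Body : Expr - Block Tail: add FIRST(Expr) = { * }.
From Body : Term: add FIRST(Term) = { '' } (including '' since Term is nullable).
Union: FIRST(Body) = { *, '' }.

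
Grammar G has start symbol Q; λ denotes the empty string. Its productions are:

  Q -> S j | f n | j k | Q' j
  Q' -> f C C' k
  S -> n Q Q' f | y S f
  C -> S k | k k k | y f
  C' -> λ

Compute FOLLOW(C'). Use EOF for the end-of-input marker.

{ k }

In Q' -> f C C' k: add FIRST(k) = { k }.
Union: FOLLOW(C') = { k }.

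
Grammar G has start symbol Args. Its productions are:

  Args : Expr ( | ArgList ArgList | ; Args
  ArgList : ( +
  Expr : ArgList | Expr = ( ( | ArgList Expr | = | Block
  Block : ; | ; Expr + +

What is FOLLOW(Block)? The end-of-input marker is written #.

{ (, +, = }

In Expr : Block: Block is at the end, add FOLLOW(Expr) = { (, +, = }.
Union: FOLLOW(Block) = { (, +, = }.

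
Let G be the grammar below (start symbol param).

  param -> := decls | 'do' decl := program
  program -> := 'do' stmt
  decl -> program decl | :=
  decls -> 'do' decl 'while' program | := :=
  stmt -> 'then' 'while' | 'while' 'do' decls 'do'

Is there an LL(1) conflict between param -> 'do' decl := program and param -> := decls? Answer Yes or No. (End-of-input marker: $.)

No

FIRST('do' decl := program) = { 'do' } and FIRST(:= decls) = { := }.
The FIRST sets are disjoint and neither alternative is nullable — no conflict.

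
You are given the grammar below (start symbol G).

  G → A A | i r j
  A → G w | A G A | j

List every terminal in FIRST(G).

{ i, j }

From G → A A: add FIRST(A) = { i, j }.
G → i r j contributes {i}.
Union: FIRST(G) = { i, j }.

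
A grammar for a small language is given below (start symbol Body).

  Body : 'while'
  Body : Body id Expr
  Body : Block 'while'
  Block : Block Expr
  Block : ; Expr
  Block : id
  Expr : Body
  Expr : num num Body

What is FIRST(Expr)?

{ 'while', ;, id, num }

From Expr : Body: add FIRST(Body) = { 'while', ;, id }.
Expr : num num Body contributes {num}.
Union: FIRST(Expr) = { 'while', ;, id, num }.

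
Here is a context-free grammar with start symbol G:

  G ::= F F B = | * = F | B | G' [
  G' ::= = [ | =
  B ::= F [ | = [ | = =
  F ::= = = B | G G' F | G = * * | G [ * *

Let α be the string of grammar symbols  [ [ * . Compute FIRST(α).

{ [ }

[ is a terminal; add {[} and stop.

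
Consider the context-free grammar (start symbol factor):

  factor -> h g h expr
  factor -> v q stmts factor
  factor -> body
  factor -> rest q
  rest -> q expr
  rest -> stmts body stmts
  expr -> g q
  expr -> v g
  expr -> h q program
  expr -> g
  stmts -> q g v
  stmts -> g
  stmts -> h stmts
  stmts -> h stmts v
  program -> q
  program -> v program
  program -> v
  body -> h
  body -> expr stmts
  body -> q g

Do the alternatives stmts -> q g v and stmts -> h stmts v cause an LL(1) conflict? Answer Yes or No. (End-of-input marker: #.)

FIRST(q g v) = { q } and FIRST(h stmts v) = { h }.
The FIRST sets are disjoint and neither alternative is nullable — no conflict.

No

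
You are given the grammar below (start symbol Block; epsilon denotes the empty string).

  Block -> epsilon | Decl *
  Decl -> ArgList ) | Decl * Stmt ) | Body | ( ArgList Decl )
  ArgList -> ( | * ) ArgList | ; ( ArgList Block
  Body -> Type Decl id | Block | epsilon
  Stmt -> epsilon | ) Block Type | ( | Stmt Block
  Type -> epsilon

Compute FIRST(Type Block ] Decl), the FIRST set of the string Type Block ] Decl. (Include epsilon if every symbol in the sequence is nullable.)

Add FIRST(Type)\{epsilon} = {  }; Type is nullable, continue.
Add FIRST(Block)\{epsilon} = { (, *, ;, id }; Block is nullable, continue.
] is a terminal; add {]} and stop.

{ (, *, ;, ], id }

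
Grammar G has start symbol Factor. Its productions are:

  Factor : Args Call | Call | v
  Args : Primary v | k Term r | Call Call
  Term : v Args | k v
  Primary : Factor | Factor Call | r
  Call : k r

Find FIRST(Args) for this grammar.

From Args : Primary v: add FIRST(Primary) = { k, r, v }.
Args : k Term r contributes {k}.
From Args : Call Call: add FIRST(Call) = { k }.
Union: FIRST(Args) = { k, r, v }.

{ k, r, v }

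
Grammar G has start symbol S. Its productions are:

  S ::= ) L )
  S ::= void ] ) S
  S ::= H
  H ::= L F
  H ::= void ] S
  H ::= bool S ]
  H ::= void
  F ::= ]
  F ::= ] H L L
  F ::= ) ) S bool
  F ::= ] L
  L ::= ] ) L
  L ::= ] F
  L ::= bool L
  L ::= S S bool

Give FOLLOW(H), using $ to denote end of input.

In S ::= H: H is at the end, add FOLLOW(S) = { $, ), ], bool, void }.
In F ::= ] H L L: add FIRST(L L) = { ), ], bool, void }.
Union: FOLLOW(H) = { $, ), ], bool, void }.

{ $, ), ], bool, void }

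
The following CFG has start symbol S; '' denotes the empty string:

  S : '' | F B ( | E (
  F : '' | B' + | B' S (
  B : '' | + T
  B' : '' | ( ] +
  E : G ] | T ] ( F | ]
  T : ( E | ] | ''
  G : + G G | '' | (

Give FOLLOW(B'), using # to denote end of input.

In F : B' +: add FIRST(+) = { + }.
In F : B' S (: add FIRST(S () = { (, +, ] }.
Union: FOLLOW(B') = { (, +, ] }.

{ (, +, ] }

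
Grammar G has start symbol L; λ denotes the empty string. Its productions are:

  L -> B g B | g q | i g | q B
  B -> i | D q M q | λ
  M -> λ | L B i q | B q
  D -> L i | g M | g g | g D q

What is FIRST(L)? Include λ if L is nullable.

{ g, i, q }

From L -> B g B: B nullable, take FIRST(B) ∪ {g} = { g, i, q }.
L -> g q contributes {g}.
L -> i g contributes {i}.
L -> q B contributes {q}.
Union: FIRST(L) = { g, i, q }.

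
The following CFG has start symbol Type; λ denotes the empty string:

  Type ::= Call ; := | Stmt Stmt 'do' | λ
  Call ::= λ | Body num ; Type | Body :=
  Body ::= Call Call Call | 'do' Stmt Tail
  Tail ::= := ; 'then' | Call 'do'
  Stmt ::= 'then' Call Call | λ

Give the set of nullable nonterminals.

Directly nullable (have an λ-production): Type, Call, Stmt.
Body ::= Call Call Call with every symbol nullable, so Body is nullable.
No other nonterminal has a production whose RHS symbols are all nullable.

{ Body, Call, Stmt, Type }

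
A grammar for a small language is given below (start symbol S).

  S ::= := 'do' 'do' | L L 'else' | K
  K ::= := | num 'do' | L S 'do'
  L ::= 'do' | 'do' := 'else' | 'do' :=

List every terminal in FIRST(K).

K ::= := contributes {:=}.
K ::= num 'do' contributes {num}.
From K ::= L S 'do': add FIRST(L) = { 'do' }.
Union: FIRST(K) = { 'do', :=, num }.

{ 'do', :=, num }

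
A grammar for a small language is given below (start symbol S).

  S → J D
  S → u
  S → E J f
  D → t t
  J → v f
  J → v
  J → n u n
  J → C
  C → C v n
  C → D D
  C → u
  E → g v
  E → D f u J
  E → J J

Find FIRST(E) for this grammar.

{ g, n, t, u, v }

E → g v contributes {g}.
From E → D f u J: add FIRST(D) = { t }.
From E → J J: add FIRST(J) = { n, t, u, v }.
Union: FIRST(E) = { g, n, t, u, v }.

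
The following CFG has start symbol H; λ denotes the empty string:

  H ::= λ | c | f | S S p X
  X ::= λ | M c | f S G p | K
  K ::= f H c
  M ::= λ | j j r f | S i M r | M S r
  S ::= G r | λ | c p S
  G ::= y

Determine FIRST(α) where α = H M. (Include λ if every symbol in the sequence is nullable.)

Add FIRST(H)\{λ} = { c, f, p, y }; H is nullable, continue.
Add FIRST(M)\{λ} = { c, i, j, r, y }; M is nullable, continue.
Every symbol is nullable, so include λ.

{ c, f, i, j, p, r, y, λ }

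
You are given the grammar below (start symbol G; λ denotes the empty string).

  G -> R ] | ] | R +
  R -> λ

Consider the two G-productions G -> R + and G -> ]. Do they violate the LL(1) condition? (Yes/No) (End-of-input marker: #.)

No

FIRST(R +) = { + } and FIRST(]) = { ] }.
The FIRST sets are disjoint and neither alternative is nullable — no conflict.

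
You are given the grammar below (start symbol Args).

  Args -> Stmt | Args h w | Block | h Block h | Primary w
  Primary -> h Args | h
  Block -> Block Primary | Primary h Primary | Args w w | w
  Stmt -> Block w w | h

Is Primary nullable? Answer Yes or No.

No nonterminal in this grammar is nullable.
No production of Primary has an RHS whose symbols are all nullable, so Primary is not nullable.

No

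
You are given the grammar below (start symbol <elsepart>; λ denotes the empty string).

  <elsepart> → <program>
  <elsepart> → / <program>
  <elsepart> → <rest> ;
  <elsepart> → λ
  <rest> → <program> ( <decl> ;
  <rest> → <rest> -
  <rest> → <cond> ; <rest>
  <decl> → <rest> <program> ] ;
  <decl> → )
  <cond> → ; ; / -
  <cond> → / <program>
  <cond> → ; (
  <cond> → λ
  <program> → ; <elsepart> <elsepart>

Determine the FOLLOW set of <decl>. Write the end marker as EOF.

{ ; }

In <rest> → <program> ( <decl> ;: add FIRST(;) = { ; }.
Union: FOLLOW(<decl>) = { ; }.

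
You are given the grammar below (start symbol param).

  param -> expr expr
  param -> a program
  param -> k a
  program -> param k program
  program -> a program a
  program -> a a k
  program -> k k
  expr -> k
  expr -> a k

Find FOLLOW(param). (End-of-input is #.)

param is the start symbol, so # ∈ FOLLOW(param).
In program -> param k program: add FIRST(k program) = { k }.
Union: FOLLOW(param) = { #, k }.

{ #, k }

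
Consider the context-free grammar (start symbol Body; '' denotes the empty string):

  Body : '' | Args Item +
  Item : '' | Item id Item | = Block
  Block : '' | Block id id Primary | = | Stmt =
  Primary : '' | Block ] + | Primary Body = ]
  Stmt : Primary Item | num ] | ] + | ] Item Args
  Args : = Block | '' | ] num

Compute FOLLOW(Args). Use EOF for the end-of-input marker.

In Body : Args Item +: add FIRST(Item +) = { +, =, id }.
In Stmt : ] Item Args: Args is at the end, add FOLLOW(Stmt) = { = }.
Union: FOLLOW(Args) = { +, =, id }.

{ +, =, id }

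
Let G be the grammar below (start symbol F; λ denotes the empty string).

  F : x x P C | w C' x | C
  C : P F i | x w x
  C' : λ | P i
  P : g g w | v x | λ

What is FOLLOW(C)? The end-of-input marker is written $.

In F : x x P C: C is at the end, add FOLLOW(F) = { $, i }.
In F : C: C is at the end, add FOLLOW(F) = { $, i }.
Union: FOLLOW(C) = { $, i }.

{ $, i }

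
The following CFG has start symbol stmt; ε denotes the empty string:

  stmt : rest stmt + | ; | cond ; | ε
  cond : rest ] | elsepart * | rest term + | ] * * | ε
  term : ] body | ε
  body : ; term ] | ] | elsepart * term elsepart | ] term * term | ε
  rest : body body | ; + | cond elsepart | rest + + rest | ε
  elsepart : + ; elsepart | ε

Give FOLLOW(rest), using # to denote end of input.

In stmt : rest stmt +: add FIRST(stmt +) = { *, +, ;, ] }.
In cond : rest ]: add FIRST(]) = { ] }.
In cond : rest term +: add FIRST(term +) = { +, ] }.
In rest : rest + + rest: add FIRST(+ + rest) = { + }.
In rest : rest + + rest: rest is at the end, add FOLLOW(rest) = { *, +, ;, ] }.
Union: FOLLOW(rest) = { *, +, ;, ] }.

{ *, +, ;, ] }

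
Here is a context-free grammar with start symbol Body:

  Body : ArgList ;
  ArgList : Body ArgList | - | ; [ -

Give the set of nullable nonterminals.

No nonterminal has an empty production or an RHS whose symbols are all nullable.

{ } (none)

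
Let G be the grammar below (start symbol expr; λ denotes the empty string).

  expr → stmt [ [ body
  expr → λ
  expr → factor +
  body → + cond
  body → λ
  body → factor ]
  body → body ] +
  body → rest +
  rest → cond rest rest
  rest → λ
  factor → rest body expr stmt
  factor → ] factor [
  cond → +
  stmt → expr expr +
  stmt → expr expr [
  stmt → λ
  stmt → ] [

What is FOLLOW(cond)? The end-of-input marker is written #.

In body → + cond: cond is at the end, add FOLLOW(body) = { #, +, [, ] }.
In rest → cond rest rest: add FIRST(rest rest)\{λ} = { + }.
  Since rest rest is nullable, also add FOLLOW(rest) = { +, [, ] }.
Union: FOLLOW(cond) = { #, +, [, ] }.

{ #, +, [, ] }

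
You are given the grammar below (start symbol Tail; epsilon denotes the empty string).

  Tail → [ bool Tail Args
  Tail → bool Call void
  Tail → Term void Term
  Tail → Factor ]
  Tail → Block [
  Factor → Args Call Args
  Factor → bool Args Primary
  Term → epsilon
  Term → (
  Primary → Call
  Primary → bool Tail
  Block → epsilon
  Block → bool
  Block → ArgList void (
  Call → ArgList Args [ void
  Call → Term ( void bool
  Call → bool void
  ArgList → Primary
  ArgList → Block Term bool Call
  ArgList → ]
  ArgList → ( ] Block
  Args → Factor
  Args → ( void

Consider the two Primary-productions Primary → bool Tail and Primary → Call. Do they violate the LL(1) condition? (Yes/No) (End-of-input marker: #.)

FIRST(bool Tail) = { bool } and FIRST(Call) = { (, ], bool }.
Both contain bool, so the two alternatives are not disjoint — LL(1) conflict.

Yes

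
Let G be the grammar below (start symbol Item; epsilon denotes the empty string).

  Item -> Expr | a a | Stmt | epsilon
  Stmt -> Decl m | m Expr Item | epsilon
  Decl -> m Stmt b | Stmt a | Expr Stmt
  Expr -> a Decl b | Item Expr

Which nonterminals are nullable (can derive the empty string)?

Directly nullable (have an epsilon-production): Item, Stmt.
No other nonterminal has a production whose RHS symbols are all nullable.

{ Item, Stmt }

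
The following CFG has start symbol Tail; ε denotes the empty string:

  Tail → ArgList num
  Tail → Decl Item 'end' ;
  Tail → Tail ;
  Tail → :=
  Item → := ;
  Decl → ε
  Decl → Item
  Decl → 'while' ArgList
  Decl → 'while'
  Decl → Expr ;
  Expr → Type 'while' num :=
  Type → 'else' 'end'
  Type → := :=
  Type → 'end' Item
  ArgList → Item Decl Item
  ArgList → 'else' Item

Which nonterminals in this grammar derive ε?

{ Decl }

Directly nullable (have an ε-production): Decl.
No other nonterminal has a production whose RHS symbols are all nullable.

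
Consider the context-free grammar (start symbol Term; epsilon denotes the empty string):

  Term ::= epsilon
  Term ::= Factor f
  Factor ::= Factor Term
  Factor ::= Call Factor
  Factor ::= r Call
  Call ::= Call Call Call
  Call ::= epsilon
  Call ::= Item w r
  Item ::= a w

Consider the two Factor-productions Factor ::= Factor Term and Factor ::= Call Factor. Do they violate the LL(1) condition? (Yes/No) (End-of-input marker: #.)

FIRST(Factor Term) = { a, r } and FIRST(Call Factor) = { a, r }.
Both contain a, so the two alternatives are not disjoint — LL(1) conflict.

Yes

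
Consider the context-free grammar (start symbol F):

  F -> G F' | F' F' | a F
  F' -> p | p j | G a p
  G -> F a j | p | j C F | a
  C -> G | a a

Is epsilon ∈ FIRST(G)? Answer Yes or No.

No nonterminal in this grammar is nullable.
No production of G has an RHS whose symbols are all nullable, so G is not nullable.

No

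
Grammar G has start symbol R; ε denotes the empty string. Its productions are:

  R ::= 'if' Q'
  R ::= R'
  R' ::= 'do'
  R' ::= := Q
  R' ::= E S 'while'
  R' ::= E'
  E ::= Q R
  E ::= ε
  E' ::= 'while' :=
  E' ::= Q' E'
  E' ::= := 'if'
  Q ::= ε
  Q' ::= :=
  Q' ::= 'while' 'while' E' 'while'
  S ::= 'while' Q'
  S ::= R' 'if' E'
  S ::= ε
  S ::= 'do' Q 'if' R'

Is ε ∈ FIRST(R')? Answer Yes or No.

Nullable nonterminals: E, Q, S.
No production of R' has an RHS whose symbols are all nullable, so R' is not nullable.

No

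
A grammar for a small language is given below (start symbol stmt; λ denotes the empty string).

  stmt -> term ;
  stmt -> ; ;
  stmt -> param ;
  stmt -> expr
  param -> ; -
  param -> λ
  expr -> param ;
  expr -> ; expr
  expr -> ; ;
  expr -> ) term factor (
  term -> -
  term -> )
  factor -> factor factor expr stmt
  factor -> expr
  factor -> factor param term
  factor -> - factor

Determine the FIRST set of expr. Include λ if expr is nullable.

{ ), ; }

From expr -> param ;: param nullable, take FIRST(param) ∪ {;} = { ; }.
expr -> ; expr contributes {;}.
expr -> ; ; contributes {;}.
expr -> ) term factor ( contributes {)}.
Union: FIRST(expr) = { ), ; }.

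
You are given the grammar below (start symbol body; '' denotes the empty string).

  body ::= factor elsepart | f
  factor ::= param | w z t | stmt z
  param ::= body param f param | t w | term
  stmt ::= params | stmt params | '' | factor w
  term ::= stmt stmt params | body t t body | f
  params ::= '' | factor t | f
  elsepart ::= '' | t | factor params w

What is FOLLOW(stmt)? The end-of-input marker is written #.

In factor ::= stmt z: add FIRST(z) = { z }.
In stmt ::= stmt params: add FIRST(params)\{''} = { f, t, w, z }.
  Since params is nullable, also add FOLLOW(stmt) = { #, f, t, w, z }.
In term ::= stmt stmt params: add FIRST(stmt params)\{''} = { f, t, w, z }.
  Since stmt params is nullable, also add FOLLOW(term) = { #, f, t, w, z }.
In term ::= stmt stmt params: add FIRST(params)\{''} = { f, t, w, z }.
  Since params is nullable, also add FOLLOW(term) = { #, f, t, w, z }.
Union: FOLLOW(stmt) = { #, f, t, w, z }.

{ #, f, t, w, z }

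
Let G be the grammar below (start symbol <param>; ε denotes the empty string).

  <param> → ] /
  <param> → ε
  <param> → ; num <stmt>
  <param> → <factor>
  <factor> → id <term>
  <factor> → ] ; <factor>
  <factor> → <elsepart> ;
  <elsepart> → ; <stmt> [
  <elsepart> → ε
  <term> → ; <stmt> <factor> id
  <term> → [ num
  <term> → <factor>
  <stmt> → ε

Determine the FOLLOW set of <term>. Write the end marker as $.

In <factor> → id <term>: <term> is at the end, add FOLLOW(<factor>) = { $, id }.
Union: FOLLOW(<term>) = { $, id }.

{ $, id }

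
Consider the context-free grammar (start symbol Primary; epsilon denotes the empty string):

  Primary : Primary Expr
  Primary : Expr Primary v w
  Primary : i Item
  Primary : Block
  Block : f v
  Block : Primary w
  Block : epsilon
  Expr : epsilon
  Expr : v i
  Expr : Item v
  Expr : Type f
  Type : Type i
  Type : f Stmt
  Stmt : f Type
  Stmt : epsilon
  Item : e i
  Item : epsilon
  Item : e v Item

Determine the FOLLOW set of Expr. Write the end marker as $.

{ $, e, f, i, v, w }

In Primary : Primary Expr: Expr is at the end, add FOLLOW(Primary) = { $, e, f, v, w }.
In Primary : Expr Primary v w: add FIRST(Primary v w) = { e, f, i, v, w }.
Union: FOLLOW(Expr) = { $, e, f, i, v, w }.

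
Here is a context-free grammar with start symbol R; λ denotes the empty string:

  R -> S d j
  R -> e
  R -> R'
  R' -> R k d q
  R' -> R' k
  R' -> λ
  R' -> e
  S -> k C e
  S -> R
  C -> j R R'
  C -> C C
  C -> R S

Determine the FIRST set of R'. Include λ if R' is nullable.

{ d, e, k, λ }

From R' -> R k d q: R nullable, take FIRST(R) ∪ {k} = { d, e, k }.
From R' -> R' k: R' nullable, take FIRST(R') ∪ {k} = { d, e, k }.
R' -> λ contributes λ.
R' -> e contributes {e}.
Union: FIRST(R') = { d, e, k, λ }.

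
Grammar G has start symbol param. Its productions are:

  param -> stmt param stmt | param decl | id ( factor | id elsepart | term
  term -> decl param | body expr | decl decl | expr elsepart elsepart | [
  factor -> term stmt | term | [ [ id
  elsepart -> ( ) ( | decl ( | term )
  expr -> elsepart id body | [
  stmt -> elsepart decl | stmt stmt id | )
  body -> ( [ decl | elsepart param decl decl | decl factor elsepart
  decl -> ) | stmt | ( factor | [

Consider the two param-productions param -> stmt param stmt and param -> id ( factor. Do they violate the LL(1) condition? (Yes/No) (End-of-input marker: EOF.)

FIRST(stmt param stmt) = { (, ), [ } and FIRST(id ( factor) = { id }.
The FIRST sets are disjoint and neither alternative is nullable — no conflict.

No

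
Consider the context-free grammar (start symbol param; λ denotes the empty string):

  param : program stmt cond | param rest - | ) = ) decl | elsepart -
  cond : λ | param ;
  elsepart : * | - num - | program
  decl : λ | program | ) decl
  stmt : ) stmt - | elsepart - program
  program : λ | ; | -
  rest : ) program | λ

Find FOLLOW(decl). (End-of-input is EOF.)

{ EOF, ), -, ; }

In param : ) = ) decl: decl is at the end, add FOLLOW(param) = { EOF, ), -, ; }.
In decl : ) decl: decl is at the end, add FOLLOW(decl) = { EOF, ), -, ; }.
Union: FOLLOW(decl) = { EOF, ), -, ; }.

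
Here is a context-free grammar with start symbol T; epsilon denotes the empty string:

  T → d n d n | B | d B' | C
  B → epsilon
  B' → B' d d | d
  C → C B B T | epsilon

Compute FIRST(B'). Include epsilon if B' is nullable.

{ d }

From B' → B' d d: add FIRST(B') = { d }.
B' → d contributes {d}.
Union: FIRST(B') = { d }.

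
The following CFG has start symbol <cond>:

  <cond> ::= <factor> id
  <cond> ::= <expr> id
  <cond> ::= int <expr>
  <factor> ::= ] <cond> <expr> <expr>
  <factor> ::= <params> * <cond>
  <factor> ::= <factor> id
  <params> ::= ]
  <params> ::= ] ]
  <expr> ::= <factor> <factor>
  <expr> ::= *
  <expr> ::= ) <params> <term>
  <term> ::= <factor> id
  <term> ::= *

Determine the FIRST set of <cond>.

{ ), *, ], int }

From <cond> ::= <factor> id: add FIRST(<factor>) = { ] }.
From <cond> ::= <expr> id: add FIRST(<expr>) = { ), *, ] }.
<cond> ::= int <expr> contributes {int}.
Union: FIRST(<cond>) = { ), *, ], int }.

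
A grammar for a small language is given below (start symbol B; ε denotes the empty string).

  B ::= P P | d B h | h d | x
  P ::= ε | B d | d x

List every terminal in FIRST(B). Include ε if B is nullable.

{ d, h, x, ε }

From B ::= P P: P, P nullable, take FIRST(P) ∪ FIRST(P) = { d, h, x }; also ε since the whole RHS is nullable.
B ::= d B h contributes {d}.
B ::= h d contributes {h}.
B ::= x contributes {x}.
Union: FIRST(B) = { d, h, x, ε }.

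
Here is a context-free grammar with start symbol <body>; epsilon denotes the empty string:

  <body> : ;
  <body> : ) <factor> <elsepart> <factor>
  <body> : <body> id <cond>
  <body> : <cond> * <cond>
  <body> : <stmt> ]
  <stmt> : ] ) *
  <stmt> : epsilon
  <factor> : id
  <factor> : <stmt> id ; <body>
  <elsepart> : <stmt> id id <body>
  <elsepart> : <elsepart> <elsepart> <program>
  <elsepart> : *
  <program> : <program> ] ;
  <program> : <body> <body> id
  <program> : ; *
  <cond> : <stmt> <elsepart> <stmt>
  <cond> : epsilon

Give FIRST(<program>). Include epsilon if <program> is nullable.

From <program> : <program> ] ;: add FIRST(<program>) = { ), *, ;, ], id }.
From <program> : <body> <body> id: add FIRST(<body>) = { ), *, ;, ], id }.
<program> : ; * contributes {;}.
Union: FIRST(<program>) = { ), *, ;, ], id }.

{ ), *, ;, ], id }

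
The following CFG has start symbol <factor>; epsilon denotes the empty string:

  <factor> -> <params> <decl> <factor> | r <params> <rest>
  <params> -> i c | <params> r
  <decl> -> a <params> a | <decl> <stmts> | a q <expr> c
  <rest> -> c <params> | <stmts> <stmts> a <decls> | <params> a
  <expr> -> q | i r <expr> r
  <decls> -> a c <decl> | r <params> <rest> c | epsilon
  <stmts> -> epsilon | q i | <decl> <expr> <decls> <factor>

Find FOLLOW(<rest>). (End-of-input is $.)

{ $, a, c, i, q, r }

In <factor> -> r <params> <rest>: <rest> is at the end, add FOLLOW(<factor>) = { $, a, c, i, q, r }.
In <decls> -> r <params> <rest> c: add FIRST(c) = { c }.
Union: FOLLOW(<rest>) = { $, a, c, i, q, r }.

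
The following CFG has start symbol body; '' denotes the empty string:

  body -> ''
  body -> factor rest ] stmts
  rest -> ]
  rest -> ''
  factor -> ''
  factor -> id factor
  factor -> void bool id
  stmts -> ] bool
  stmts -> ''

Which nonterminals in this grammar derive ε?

{ body, factor, rest, stmts }

Directly nullable (have an ''-production): body, rest, factor, stmts.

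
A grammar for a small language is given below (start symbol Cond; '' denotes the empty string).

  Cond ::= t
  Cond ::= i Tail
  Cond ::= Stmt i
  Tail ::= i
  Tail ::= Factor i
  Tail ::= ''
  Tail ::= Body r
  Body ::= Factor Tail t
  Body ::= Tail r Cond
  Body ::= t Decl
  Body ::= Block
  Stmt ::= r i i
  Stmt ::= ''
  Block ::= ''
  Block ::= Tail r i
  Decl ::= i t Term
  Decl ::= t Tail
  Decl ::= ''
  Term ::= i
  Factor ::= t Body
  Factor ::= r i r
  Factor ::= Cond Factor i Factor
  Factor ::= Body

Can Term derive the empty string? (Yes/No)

Nullable nonterminals: Block, Body, Decl, Factor, Stmt, Tail.
No production of Term has an RHS whose symbols are all nullable, so Term is not nullable.

No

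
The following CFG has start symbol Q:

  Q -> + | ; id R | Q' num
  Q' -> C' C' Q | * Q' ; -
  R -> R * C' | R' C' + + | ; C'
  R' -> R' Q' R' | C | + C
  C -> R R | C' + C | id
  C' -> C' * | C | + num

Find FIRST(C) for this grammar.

From C -> R R: add FIRST(R) = { +, ;, id }.
From C -> C' + C: add FIRST(C') = { +, ;, id }.
C -> id contributes {id}.
Union: FIRST(C) = { +, ;, id }.

{ +, ;, id }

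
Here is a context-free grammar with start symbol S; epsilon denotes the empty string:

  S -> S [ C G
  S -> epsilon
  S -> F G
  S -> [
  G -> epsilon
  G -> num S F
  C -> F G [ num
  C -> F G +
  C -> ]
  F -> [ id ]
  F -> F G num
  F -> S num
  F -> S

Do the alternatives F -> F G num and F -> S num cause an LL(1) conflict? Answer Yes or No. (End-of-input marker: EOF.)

FIRST(F G num) = { [, num } and FIRST(S num) = { [, num }.
Both contain [, so the two alternatives are not disjoint — LL(1) conflict.

Yes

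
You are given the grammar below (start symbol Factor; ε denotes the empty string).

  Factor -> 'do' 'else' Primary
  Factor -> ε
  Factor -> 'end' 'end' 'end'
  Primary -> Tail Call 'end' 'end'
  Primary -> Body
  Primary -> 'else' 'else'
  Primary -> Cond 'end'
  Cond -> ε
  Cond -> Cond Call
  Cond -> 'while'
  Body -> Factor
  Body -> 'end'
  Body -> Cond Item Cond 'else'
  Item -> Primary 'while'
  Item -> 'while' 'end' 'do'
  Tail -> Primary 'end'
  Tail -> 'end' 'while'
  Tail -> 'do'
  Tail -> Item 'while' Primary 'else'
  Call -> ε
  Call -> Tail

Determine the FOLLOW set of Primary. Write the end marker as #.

{ #, 'else', 'end', 'while' }

In Factor -> 'do' 'else' Primary: Primary is at the end, add FOLLOW(Factor) = { #, 'else', 'end', 'while' }.
In Item -> Primary 'while': add FIRST('while') = { 'while' }.
In Tail -> Primary 'end': add FIRST('end') = { 'end' }.
In Tail -> Item 'while' Primary 'else': add FIRST('else') = { 'else' }.
Union: FOLLOW(Primary) = { #, 'else', 'end', 'while' }.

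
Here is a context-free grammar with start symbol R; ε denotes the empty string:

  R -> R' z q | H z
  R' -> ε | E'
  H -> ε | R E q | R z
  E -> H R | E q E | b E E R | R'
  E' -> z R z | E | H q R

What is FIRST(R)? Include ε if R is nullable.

From R -> R' z q: R' nullable, take FIRST(R') ∪ {z} = { b, q, z }.
From R -> H z: H nullable, take FIRST(H) ∪ {z} = { b, q, z }.
Union: FIRST(R) = { b, q, z }.

{ b, q, z }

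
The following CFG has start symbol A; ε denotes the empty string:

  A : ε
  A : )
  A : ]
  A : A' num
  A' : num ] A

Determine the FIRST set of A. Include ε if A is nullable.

A : ε contributes ε.
A : ) contributes {)}.
A : ] contributes {]}.
From A : A' num: add FIRST(A') = { num }.
Union: FIRST(A) = { ), ], num, ε }.

{ ), ], num, ε }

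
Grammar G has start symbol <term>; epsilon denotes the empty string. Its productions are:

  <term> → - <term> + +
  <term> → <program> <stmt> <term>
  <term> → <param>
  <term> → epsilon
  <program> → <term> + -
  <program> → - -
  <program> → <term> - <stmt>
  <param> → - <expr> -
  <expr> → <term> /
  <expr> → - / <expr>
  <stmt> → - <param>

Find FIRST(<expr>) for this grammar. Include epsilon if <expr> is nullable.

From <expr> → <term> /: <term> nullable, take FIRST(<term>) ∪ {/} = { +, -, / }.
<expr> → - / <expr> contributes {-}.
Union: FIRST(<expr>) = { +, -, / }.

{ +, -, / }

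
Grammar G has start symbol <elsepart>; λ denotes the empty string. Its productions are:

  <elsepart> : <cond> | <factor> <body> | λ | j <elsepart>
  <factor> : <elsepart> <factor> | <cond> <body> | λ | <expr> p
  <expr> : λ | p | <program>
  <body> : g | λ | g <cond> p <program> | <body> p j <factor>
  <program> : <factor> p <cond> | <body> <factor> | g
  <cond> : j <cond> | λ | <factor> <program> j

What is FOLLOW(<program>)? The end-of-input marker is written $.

{ $, g, j, p }

In <expr> : <program>: <program> is at the end, add FOLLOW(<expr>) = { p }.
In <body> : g <cond> p <program>: <program> is at the end, add FOLLOW(<body>) = { $, g, j, p }.
In <cond> : <factor> <program> j: add FIRST(j) = { j }.
Union: FOLLOW(<program>) = { $, g, j, p }.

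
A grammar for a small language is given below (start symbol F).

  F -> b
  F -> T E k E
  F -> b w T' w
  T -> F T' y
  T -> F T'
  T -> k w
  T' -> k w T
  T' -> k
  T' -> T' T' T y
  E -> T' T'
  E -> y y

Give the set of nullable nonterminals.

{ } (none)

No nonterminal has an empty production or an RHS whose symbols are all nullable.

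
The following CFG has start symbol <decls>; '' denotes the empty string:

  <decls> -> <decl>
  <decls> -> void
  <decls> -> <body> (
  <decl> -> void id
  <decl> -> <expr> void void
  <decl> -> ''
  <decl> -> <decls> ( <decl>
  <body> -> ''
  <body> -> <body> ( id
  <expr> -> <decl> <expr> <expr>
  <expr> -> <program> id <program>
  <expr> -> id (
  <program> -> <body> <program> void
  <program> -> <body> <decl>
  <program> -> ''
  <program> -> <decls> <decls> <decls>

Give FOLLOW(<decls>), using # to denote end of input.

<decls> is the start symbol, so # ∈ FOLLOW(<decls>).
In <decl> -> <decls> ( <decl>: add FIRST(( <decl>) = { ( }.
In <program> -> <decls> <decls> <decls>: add FIRST(<decls> <decls>)\{''} = { (, id, void }.
  Since <decls> <decls> is nullable, also add FOLLOW(<program>) = { (, id, void }.
In <program> -> <decls> <decls> <decls>: add FIRST(<decls>)\{''} = { (, id, void }.
  Since <decls> is nullable, also add FOLLOW(<program>) = { (, id, void }.
In <program> -> <decls> <decls> <decls>: <decls> is at the end, add FOLLOW(<program>) = { (, id, void }.
Union: FOLLOW(<decls>) = { #, (, id, void }.

{ #, (, id, void }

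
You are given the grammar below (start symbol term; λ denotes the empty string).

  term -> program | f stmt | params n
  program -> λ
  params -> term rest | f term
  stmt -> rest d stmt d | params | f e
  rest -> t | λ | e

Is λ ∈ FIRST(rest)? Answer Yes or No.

rest has an λ-production, so rest ⇒ λ.

Yes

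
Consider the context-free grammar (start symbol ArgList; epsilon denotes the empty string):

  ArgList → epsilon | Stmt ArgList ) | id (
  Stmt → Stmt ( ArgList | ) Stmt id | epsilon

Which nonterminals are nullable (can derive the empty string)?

{ ArgList, Stmt }

Directly nullable (have an epsilon-production): ArgList, Stmt.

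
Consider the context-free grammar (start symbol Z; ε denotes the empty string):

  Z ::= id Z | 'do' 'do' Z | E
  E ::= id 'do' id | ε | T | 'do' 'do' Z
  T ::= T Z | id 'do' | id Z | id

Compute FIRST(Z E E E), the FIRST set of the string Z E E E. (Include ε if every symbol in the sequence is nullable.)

{ 'do', id, ε }

Add FIRST(Z)\{ε} = { 'do', id }; Z is nullable, continue.
Add FIRST(E)\{ε} = { 'do', id }; E is nullable, continue.
Add FIRST(E)\{ε} = { 'do', id }; E is nullable, continue.
Add FIRST(E)\{ε} = { 'do', id }; E is nullable, continue.
Every symbol is nullable, so include ε.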